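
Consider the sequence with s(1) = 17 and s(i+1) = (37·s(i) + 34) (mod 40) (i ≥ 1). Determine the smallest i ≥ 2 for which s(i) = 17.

5

s(1) = 17,  s(2) = 23,  s(3) = 5,  s(4) = 19,  s(5) = 17.
Since s(5) = s(1) = 17, the sequence is periodic with period 4.
The value 17 next appears (with i ≥ 2) at s(5).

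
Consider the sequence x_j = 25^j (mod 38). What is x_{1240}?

x_1 = 25; x_2 = 17; x_3 = 7; x_4 = 23; x_5 = 5; x_6 = 11; x_7 = 9; x_8 = 35; x_9 = 1; x_{10} = 25.
Since x_{10} = x_1 = 25, the sequence is periodic with period 9.
So x_{1240} = x_{1 + ((1240-1) mod 9)} = x_7 = 9.

9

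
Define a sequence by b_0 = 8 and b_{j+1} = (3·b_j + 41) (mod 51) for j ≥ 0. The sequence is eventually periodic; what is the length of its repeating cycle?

16

We have b_0 = 8,  b_1 = 14,  b_2 = 32,  b_3 = 35,  b_4 = 44,  b_5 = 20,  b_6 = 50,  b_7 = 38,  b_8 = 2,  b_9 = 47,  b_{10} = 29,  b_{11} = 26,  b_{12} = 17,  b_{13} = 41,  b_{14} = 11,  b_{15} = 23,  b_{16} = 8.
Since b_{16} = b_0 = 8, the sequence is periodic with period 16.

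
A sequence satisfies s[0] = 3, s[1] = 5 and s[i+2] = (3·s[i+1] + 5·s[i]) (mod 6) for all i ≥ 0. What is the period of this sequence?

12

We have s[0] = 3,  s[1] = 5,  s[2] = 0,  s[3] = 1,  s[4] = 3,  s[5] = 2,  s[6] = 3,  s[7] = 1,  s[8] = 0,  s[9] = 5,  s[10] = 3,  s[11] = 4,  s[12] = 3,  s[13] = 5.
The sequence repeats with period 12.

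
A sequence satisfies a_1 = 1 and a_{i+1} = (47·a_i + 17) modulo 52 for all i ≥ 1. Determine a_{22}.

12

Listing terms: a_1 = 1,  a_2 = 12,  a_3 = 9,  a_4 = 24,  a_5 = 1.
The sequence repeats with period 4.
So a_{22} = a_{1 + ((22-1) mod 4)} = a_2 = 12.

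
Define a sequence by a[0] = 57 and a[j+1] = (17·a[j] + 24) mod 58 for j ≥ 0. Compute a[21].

a[0] = 57,  a[1] = 7,  a[2] = 27,  a[3] = 19,  a[4] = 57.
The sequence repeats with period 4.
So a[21] = a[0 + ((21-0) mod 4)] = a[1] = 7.

7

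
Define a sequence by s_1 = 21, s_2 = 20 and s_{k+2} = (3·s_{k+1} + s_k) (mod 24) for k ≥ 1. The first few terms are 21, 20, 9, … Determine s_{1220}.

20

We have s_1 = 21,  s_2 = 20,  s_3 = 9,  s_4 = 23,  s_5 = 6,  s_6 = 17,  s_7 = 9,  s_8 = 20,  s_9 = 21,  s_{10} = 11,  s_{11} = 6,  s_{12} = 5,  s_{13} = 21,  s_{14} = 20.
Since (s_{13}, s_{14}) = (s_1, s_2) = (21, 20) (two consecutive terms determine the rest), the sequence is periodic with period 12.
(1220 - 1) mod 12 = 7, so s_{1220} = s_8 = 20.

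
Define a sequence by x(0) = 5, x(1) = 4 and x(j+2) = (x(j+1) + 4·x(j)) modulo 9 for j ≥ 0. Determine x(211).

1

Computing terms: x(0) = 5; x(1) = 4; x(2) = 6; x(3) = 4; x(4) = 1; x(5) = 8; x(6) = 3; x(7) = 8; x(8) = 2; x(9) = 7; x(10) = 6; x(11) = 7; x(12) = 4; x(13) = 5; x(14) = 3; x(15) = 5; x(16) = 8; x(17) = 1; x(18) = 6; x(19) = 1; x(20) = 7; x(21) = 2; x(22) = 3; x(23) = 2; x(24) = 5; x(25) = 4.
The sequence repeats with period 24.
(211 - 0) mod 24 = 19, so x(211) = x(19) = 1.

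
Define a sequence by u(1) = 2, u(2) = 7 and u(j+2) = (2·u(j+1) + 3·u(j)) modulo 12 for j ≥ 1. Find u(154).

u(1) = 2,  u(2) = 7,  u(3) = 8,  u(4) = 1,  u(5) = 2,  u(6) = 7.
The sequence repeats with period 4.
So u(154) = u(1 + ((154-1) mod 4)) = u(2) = 7.

7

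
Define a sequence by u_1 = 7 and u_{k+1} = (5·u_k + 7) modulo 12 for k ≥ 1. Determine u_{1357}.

u_1 = 7,  u_2 = 6,  u_3 = 1,  u_4 = 0,  u_5 = 7.
Since u_5 = u_1 = 7, the sequence is periodic with period 4.
(1357 - 1) mod 4 = 0, so u_{1357} = u_1 = 7.

7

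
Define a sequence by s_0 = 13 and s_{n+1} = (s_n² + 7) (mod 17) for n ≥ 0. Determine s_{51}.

We have s_0 = 13, s_1 = 6, s_2 = 9, s_3 = 3, s_4 = 16, s_5 = 8, s_6 = 3.
Since s_6 = s_3 = 3, the sequence is eventually periodic: after a pre-period of length 3 it cycles with period 3.
For n ≥ 3, s_n depends only on (n - 3) mod 3. (51 - 3) mod 3 = 0, so s_{51} = s_3 = 3.

3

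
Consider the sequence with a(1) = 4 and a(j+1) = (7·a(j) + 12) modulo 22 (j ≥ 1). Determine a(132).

18

a(1) = 4, a(2) = 18, a(3) = 6, a(4) = 10, a(5) = 16, a(6) = 14, a(7) = 0, a(8) = 12, a(9) = 8, a(10) = 2, a(11) = 4.
Since a(11) = a(1) = 4, the sequence is periodic with period 10.
(132 - 1) mod 10 = 1, so a(132) = a(2) = 18.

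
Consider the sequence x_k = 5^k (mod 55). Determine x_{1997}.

Listing terms: x_0 = 1; x_1 = 5; x_2 = 25; x_3 = 15; x_4 = 20; x_5 = 45; x_6 = 5.
Since x_6 = x_1 = 5, the sequence is eventually periodic: after a pre-period of length 1 it cycles with period 5.
For k ≥ 1, x_k depends only on (k - 1) mod 5. (1997 - 1) mod 5 = 1, so x_{1997} = x_2 = 25.

25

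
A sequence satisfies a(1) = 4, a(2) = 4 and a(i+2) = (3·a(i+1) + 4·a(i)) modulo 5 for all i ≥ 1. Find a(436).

We have a(1) = 4; a(2) = 4; a(3) = 3; a(4) = 0; a(5) = 2; a(6) = 1; a(7) = 1; a(8) = 2; a(9) = 0; a(10) = 3; a(11) = 4; a(12) = 4.
Since (a(11), a(12)) = (a(1), a(2)) = (4, 4) (two consecutive terms determine the rest), the sequence is periodic with period 10.
So a(436) = a(1 + ((436-1) mod 10)) = a(6) = 1.

1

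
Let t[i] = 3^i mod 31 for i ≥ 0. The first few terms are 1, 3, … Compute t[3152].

9

Listing terms: t[0] = 1,  t[1] = 3,  t[2] = 9,  t[3] = 27,  t[4] = 19,  t[5] = 26,  t[6] = 16,  t[7] = 17,  t[8] = 20,  t[9] = 29,  t[10] = 25,  t[11] = 13,  t[12] = 8,  t[13] = 24,  t[14] = 10,  t[15] = 30,  t[16] = 28,  t[17] = 22,  t[18] = 4,  t[19] = 12,  t[20] = 5,  t[21] = 15,  t[22] = 14,  t[23] = 11,  t[24] = 2,  t[25] = 6,  t[26] = 18,  t[27] = 23,  t[28] = 7,  t[29] = 21,  t[30] = 1.
Since t[30] = t[0] = 1, the sequence is periodic with period 30.
So t[3152] = t[0 + ((3152-0) mod 30)] = t[2] = 9.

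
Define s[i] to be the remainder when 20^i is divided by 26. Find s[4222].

4

We have s[0] = 1, s[1] = 20, s[2] = 10, s[3] = 18, s[4] = 22, s[5] = 24, s[6] = 12, s[7] = 6, s[8] = 16, s[9] = 8, s[10] = 4, s[11] = 2, s[12] = 14, s[13] = 20.
Since s[13] = s[1] = 20, the sequence is eventually periodic: after a pre-period of length 1 it cycles with period 12.
For i ≥ 1, s[i] depends only on (i - 1) mod 12. (4222 - 1) mod 12 = 9, so s[4222] = s[10] = 4.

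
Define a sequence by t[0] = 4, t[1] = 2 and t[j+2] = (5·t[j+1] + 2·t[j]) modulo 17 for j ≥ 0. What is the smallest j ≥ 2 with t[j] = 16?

6

Listing terms: t[0] = 4, t[1] = 2, t[2] = 1, t[3] = 9, t[4] = 13, t[5] = 15, t[6] = 16, t[7] = 8, t[8] = 4, t[9] = 2.
The sequence repeats with period 8.
The value 16 first appears (with j ≥ 2) at t[6].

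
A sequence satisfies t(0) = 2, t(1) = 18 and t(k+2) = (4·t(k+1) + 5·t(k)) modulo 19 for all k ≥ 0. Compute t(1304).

12

t(0) = 2; t(1) = 18; t(2) = 6; t(3) = 0; t(4) = 11; t(5) = 6; t(6) = 3; t(7) = 4; t(8) = 12; t(9) = 11; t(10) = 9; t(11) = 15; t(12) = 10; t(13) = 1; t(14) = 16; t(15) = 12; t(16) = 14; t(17) = 2; t(18) = 2; t(19) = 18.
The sequence repeats with period 18.
(1304 - 0) mod 18 = 8, so t(1304) = t(8) = 12.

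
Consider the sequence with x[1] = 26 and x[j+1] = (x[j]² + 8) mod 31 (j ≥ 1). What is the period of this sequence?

9

Listing terms: x[1] = 26; x[2] = 2; x[3] = 12; x[4] = 28; x[5] = 17; x[6] = 18; x[7] = 22; x[8] = 27; x[9] = 24; x[10] = 26.
Since x[10] = x[1] = 26, the sequence is periodic with period 9.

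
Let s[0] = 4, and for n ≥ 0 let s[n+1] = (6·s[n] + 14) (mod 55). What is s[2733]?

36

Computing terms: s[0] = 4; s[1] = 38; s[2] = 22; s[3] = 36; s[4] = 10; s[5] = 19; s[6] = 18; s[7] = 12; s[8] = 31; s[9] = 35; s[10] = 4.
Since s[10] = s[0] = 4, the sequence is periodic with period 10.
So s[2733] = s[0 + ((2733-0) mod 10)] = s[3] = 36.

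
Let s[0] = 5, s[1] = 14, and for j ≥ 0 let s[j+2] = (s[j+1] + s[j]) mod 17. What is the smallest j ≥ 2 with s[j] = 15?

We have s[0] = 5, s[1] = 14, s[2] = 2, s[3] = 16, s[4] = 1, s[5] = 0, s[6] = 1, s[7] = 1, s[8] = 2, s[9] = 3, s[10] = 5, s[11] = 8, s[12] = 13, s[13] = 4, s[14] = 0, s[15] = 4, s[16] = 4, s[17] = 8, s[18] = 12, s[19] = 3, s[20] = 15, s[21] = 1, s[22] = 16, s[23] = 0, s[24] = 16, s[25] = 16, s[26] = 15, s[27] = 14, s[28] = 12, s[29] = 9, s[30] = 4, s[31] = 13, s[32] = 0, s[33] = 13, s[34] = 13, s[35] = 9, s[36] = 5, s[37] = 14.
The sequence repeats with period 36.
The value 15 first appears (with j ≥ 2) at s[20].

20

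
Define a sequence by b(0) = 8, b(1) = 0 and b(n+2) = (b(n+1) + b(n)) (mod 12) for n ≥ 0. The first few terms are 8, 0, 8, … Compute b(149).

Computing terms: b(0) = 8, b(1) = 0, b(2) = 8, b(3) = 8, b(4) = 4, b(5) = 0, b(6) = 4, b(7) = 4, b(8) = 8, b(9) = 0.
The sequence repeats with period 8.
(149 - 0) mod 8 = 5, so b(149) = b(5) = 0.

0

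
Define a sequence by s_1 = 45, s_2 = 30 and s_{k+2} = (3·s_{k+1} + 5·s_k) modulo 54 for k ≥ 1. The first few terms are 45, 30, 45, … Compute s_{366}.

s_1 = 45, s_2 = 30, s_3 = 45, s_4 = 15, s_5 = 0, s_6 = 21, s_7 = 9, s_8 = 24, s_9 = 9, s_{10} = 39, s_{11} = 0, s_{12} = 33, s_{13} = 45, s_{14} = 30.
The sequence repeats with period 12.
(366 - 1) mod 12 = 5, so s_{366} = s_6 = 21.

21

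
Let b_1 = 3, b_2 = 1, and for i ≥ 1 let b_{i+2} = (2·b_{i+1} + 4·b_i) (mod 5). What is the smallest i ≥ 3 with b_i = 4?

b_1 = 3,  b_2 = 1,  b_3 = 4,  b_4 = 2,  b_5 = 0,  b_6 = 3,  b_7 = 1.
The sequence repeats with period 5.
The value 4 first appears (with i ≥ 3) at b_3.

3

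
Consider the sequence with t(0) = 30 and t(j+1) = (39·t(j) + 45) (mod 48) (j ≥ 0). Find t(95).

39

We have t(0) = 30; t(1) = 15; t(2) = 6; t(3) = 39; t(4) = 30.
Since t(4) = t(0) = 30, the sequence is periodic with period 4.
(95 - 0) mod 4 = 3, so t(95) = t(3) = 39.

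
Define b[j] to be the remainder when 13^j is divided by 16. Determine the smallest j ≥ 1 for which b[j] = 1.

b[0] = 1; b[1] = 13; b[2] = 9; b[3] = 5; b[4] = 1.
Since b[4] = b[0] = 1, the sequence is periodic with period 4.
The value 1 next appears (with j ≥ 1) at b[4].

4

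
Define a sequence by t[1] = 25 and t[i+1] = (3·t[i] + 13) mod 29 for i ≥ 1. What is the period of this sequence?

28

t[1] = 25; t[2] = 1; t[3] = 16; t[4] = 3; t[5] = 22; t[6] = 21; t[7] = 18; t[8] = 9; t[9] = 11; t[10] = 17; t[11] = 6; t[12] = 2; t[13] = 19; t[14] = 12; t[15] = 20; t[16] = 15; t[17] = 0; t[18] = 13; t[19] = 23; t[20] = 24; t[21] = 27; t[22] = 7; t[23] = 5; t[24] = 28; t[25] = 10; t[26] = 14; t[27] = 26; t[28] = 4; t[29] = 25.
Since t[29] = t[1] = 25, the sequence is periodic with period 28.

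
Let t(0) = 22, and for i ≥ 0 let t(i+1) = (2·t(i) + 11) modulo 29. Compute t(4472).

Listing terms: t(0) = 22,  t(1) = 26,  t(2) = 5,  t(3) = 21,  t(4) = 24,  t(5) = 1,  t(6) = 13,  t(7) = 8,  t(8) = 27,  t(9) = 7,  t(10) = 25,  t(11) = 3,  t(12) = 17,  t(13) = 16,  t(14) = 14,  t(15) = 10,  t(16) = 2,  t(17) = 15,  t(18) = 12,  t(19) = 6,  t(20) = 23,  t(21) = 28,  t(22) = 9,  t(23) = 0,  t(24) = 11,  t(25) = 4,  t(26) = 19,  t(27) = 20,  t(28) = 22.
The sequence repeats with period 28.
(4472 - 0) mod 28 = 20, so t(4472) = t(20) = 23.

23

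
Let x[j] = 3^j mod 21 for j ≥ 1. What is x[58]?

18

x[1] = 3; x[2] = 9; x[3] = 6; x[4] = 18; x[5] = 12; x[6] = 15; x[7] = 3.
The sequence repeats with period 6.
So x[58] = x[1 + ((58-1) mod 6)] = x[4] = 18.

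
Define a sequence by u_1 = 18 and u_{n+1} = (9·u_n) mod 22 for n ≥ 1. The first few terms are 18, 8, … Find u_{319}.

Computing terms: u_1 = 18; u_2 = 8; u_3 = 6; u_4 = 10; u_5 = 2; u_6 = 18.
Since u_6 = u_1 = 18, the sequence is periodic with period 5.
(319 - 1) mod 5 = 3, so u_{319} = u_4 = 10.

10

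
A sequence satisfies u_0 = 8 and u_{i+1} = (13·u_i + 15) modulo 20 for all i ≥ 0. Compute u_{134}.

u_0 = 8,  u_1 = 19,  u_2 = 2,  u_3 = 1,  u_4 = 8.
Since u_4 = u_0 = 8, the sequence is periodic with period 4.
(134 - 0) mod 4 = 2, so u_{134} = u_2 = 2.

2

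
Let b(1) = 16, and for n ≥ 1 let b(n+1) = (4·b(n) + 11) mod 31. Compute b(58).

1

b(1) = 16; b(2) = 13; b(3) = 1; b(4) = 15; b(5) = 9; b(6) = 16.
The sequence repeats with period 5.
So b(58) = b(1 + ((58-1) mod 5)) = b(3) = 1.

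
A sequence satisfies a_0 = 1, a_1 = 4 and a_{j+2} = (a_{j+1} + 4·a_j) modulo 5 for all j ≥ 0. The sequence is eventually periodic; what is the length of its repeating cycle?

6

Listing terms: a_0 = 1, a_1 = 4, a_2 = 3, a_3 = 4, a_4 = 1, a_5 = 2, a_6 = 1, a_7 = 4.
The sequence repeats with period 6.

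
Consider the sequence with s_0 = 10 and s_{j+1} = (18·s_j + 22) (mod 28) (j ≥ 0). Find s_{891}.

s_0 = 10; s_1 = 6; s_2 = 18; s_3 = 10.
Since s_3 = s_0 = 10, the sequence is periodic with period 3.
So s_{891} = s_{0 + ((891-0) mod 3)} = s_0 = 10.

10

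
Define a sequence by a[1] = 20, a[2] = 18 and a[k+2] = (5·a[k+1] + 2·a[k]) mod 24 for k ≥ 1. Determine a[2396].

We have a[1] = 20,  a[2] = 18,  a[3] = 10,  a[4] = 14,  a[5] = 18,  a[6] = 22,  a[7] = 2,  a[8] = 6,  a[9] = 10,  a[10] = 14.
Since (a[9], a[10]) = (a[3], a[4]) = (10, 14) (two consecutive terms determine the rest), the sequence is eventually periodic: after a pre-period of length 2 it cycles with period 6.
For k ≥ 3, a[k] depends only on (k - 3) mod 6. (2396 - 3) mod 6 = 5, so a[2396] = a[8] = 6.

6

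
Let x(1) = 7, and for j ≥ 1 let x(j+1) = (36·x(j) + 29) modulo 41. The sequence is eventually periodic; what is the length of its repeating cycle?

20

We have x(1) = 7,  x(2) = 35,  x(3) = 18,  x(4) = 21,  x(5) = 6,  x(6) = 40,  x(7) = 34,  x(8) = 23,  x(9) = 37,  x(10) = 8,  x(11) = 30,  x(12) = 2,  x(13) = 19,  x(14) = 16,  x(15) = 31,  x(16) = 38,  x(17) = 3,  x(18) = 14,  x(19) = 0,  x(20) = 29,  x(21) = 7.
The sequence repeats with period 20.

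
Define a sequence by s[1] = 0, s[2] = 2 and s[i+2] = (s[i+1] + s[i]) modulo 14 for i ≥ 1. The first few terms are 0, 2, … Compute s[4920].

Computing terms: s[1] = 0, s[2] = 2, s[3] = 2, s[4] = 4, s[5] = 6, s[6] = 10, s[7] = 2, s[8] = 12, s[9] = 0, s[10] = 12, s[11] = 12, s[12] = 10, s[13] = 8, s[14] = 4, s[15] = 12, s[16] = 2, s[17] = 0, s[18] = 2.
The sequence repeats with period 16.
(4920 - 1) mod 16 = 7, so s[4920] = s[8] = 12.

12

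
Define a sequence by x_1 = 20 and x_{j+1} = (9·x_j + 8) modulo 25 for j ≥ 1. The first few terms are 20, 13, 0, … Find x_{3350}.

18

x_1 = 20, x_2 = 13, x_3 = 0, x_4 = 8, x_5 = 5, x_6 = 3, x_7 = 10, x_8 = 23, x_9 = 15, x_{10} = 18, x_{11} = 20.
The sequence repeats with period 10.
So x_{3350} = x_{1 + ((3350-1) mod 10)} = x_{10} = 18.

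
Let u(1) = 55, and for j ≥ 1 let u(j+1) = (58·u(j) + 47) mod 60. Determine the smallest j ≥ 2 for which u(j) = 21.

8

Computing terms: u(1) = 55,  u(2) = 57,  u(3) = 53,  u(4) = 1,  u(5) = 45,  u(6) = 17,  u(7) = 13,  u(8) = 21,  u(9) = 5,  u(10) = 37,  u(11) = 33,  u(12) = 41,  u(13) = 25,  u(14) = 57.
Since u(14) = u(2) = 57, the sequence is eventually periodic: after a pre-period of length 1 it cycles with period 12.
The value 21 first appears (with j ≥ 2) at u(8).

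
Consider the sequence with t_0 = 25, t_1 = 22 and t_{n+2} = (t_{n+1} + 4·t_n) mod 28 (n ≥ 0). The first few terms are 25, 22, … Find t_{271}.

t_0 = 25, t_1 = 22, t_2 = 10, t_3 = 14, t_4 = 26, t_5 = 26, t_6 = 18, t_7 = 10, t_8 = 26, t_9 = 10, t_{10} = 2, t_{11} = 14, t_{12} = 22, t_{13} = 22, t_{14} = 26, t_{15} = 2, t_{16} = 22, t_{17} = 2, t_{18} = 6, t_{19} = 14, t_{20} = 10, t_{21} = 10, t_{22} = 22, t_{23} = 6, t_{24} = 10, t_{25} = 6, t_{26} = 18, t_{27} = 14, t_{28} = 2, t_{29} = 2, t_{30} = 10, t_{31} = 18, t_{32} = 2, t_{33} = 18, t_{34} = 26, t_{35} = 14, t_{36} = 6, t_{37} = 6, t_{38} = 2, t_{39} = 26, t_{40} = 6, t_{41} = 26, t_{42} = 22, t_{43} = 14, t_{44} = 18, t_{45} = 18, t_{46} = 6, t_{47} = 22, t_{48} = 18, t_{49} = 22, t_{50} = 10.
Since (t_{49}, t_{50}) = (t_1, t_2) = (22, 10) (two consecutive terms determine the rest), the sequence is eventually periodic: after a pre-period of length 1 it cycles with period 48.
For n ≥ 1, t_n depends only on (n - 1) mod 48. (271 - 1) mod 48 = 30, so t_{271} = t_{31} = 18.

18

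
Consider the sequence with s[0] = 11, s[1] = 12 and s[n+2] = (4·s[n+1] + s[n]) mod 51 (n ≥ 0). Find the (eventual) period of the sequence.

We have s[0] = 11,  s[1] = 12,  s[2] = 8,  s[3] = 44,  s[4] = 31,  s[5] = 15,  s[6] = 40,  s[7] = 22,  s[8] = 26,  s[9] = 24,  s[10] = 20,  s[11] = 2,  s[12] = 28,  s[13] = 12,  s[14] = 25,  s[15] = 10,  s[16] = 14,  s[17] = 15,  s[18] = 23,  s[19] = 5,  s[20] = 43,  s[21] = 24,  s[22] = 37,  s[23] = 19,  s[24] = 11,  s[25] = 12.
The sequence repeats with period 24.

24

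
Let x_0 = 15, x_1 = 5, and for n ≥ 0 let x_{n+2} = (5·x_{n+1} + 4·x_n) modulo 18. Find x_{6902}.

5

x_0 = 15,  x_1 = 5,  x_2 = 13,  x_3 = 13,  x_4 = 9,  x_5 = 7,  x_6 = 17,  x_7 = 5,  x_8 = 3,  x_9 = 17,  x_{10} = 7,  x_{11} = 13,  x_{12} = 3,  x_{13} = 13,  x_{14} = 5,  x_{15} = 5,  x_{16} = 9,  x_{17} = 11,  x_{18} = 1,  x_{19} = 13,  x_{20} = 15,  x_{21} = 1,  x_{22} = 11,  x_{23} = 5,  x_{24} = 15,  x_{25} = 5.
The sequence repeats with period 24.
(6902 - 0) mod 24 = 14, so x_{6902} = x_{14} = 5.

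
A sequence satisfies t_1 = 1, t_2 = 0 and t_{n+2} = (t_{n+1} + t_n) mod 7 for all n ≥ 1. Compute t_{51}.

Computing terms: t_1 = 1,  t_2 = 0,  t_3 = 1,  t_4 = 1,  t_5 = 2,  t_6 = 3,  t_7 = 5,  t_8 = 1,  t_9 = 6,  t_{10} = 0,  t_{11} = 6,  t_{12} = 6,  t_{13} = 5,  t_{14} = 4,  t_{15} = 2,  t_{16} = 6,  t_{17} = 1,  t_{18} = 0.
Since (t_{17}, t_{18}) = (t_1, t_2) = (1, 0) (two consecutive terms determine the rest), the sequence is periodic with period 16.
(51 - 1) mod 16 = 2, so t_{51} = t_3 = 1.

1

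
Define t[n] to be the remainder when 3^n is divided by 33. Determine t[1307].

We have t[0] = 1, t[1] = 3, t[2] = 9, t[3] = 27, t[4] = 15, t[5] = 12, t[6] = 3.
Since t[6] = t[1] = 3, the sequence is eventually periodic: after a pre-period of length 1 it cycles with period 5.
For n ≥ 1, t[n] depends only on (n - 1) mod 5. (1307 - 1) mod 5 = 1, so t[1307] = t[2] = 9.

9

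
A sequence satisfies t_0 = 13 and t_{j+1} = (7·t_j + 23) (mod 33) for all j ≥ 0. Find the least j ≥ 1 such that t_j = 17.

23

Listing terms: t_0 = 13; t_1 = 15; t_2 = 29; t_3 = 28; t_4 = 21; t_5 = 5; t_6 = 25; t_7 = 0; t_8 = 23; t_9 = 19; t_{10} = 24; t_{11} = 26; t_{12} = 7; t_{13} = 6; t_{14} = 32; t_{15} = 16; t_{16} = 3; t_{17} = 11; t_{18} = 1; t_{19} = 30; t_{20} = 2; t_{21} = 4; t_{22} = 18; t_{23} = 17; t_{24} = 10; t_{25} = 27; t_{26} = 14; t_{27} = 22; t_{28} = 12; t_{29} = 8; t_{30} = 13.
The sequence repeats with period 30.
The value 17 first appears (with j ≥ 1) at t_{23}.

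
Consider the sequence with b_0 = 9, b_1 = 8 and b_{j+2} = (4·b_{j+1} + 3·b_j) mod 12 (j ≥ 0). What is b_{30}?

b_0 = 9; b_1 = 8; b_2 = 11; b_3 = 8; b_4 = 5; b_5 = 8; b_6 = 11.
Since (b_5, b_6) = (b_1, b_2) = (8, 11) (two consecutive terms determine the rest), the sequence is eventually periodic: after a pre-period of length 1 it cycles with period 4.
For j ≥ 1, b_j depends only on (j - 1) mod 4. (30 - 1) mod 4 = 1, so b_{30} = b_2 = 11.

11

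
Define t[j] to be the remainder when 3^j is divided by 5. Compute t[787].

Computing terms: t[1] = 3,  t[2] = 4,  t[3] = 2,  t[4] = 1,  t[5] = 3.
The sequence repeats with period 4.
So t[787] = t[1 + ((787-1) mod 4)] = t[3] = 2.

2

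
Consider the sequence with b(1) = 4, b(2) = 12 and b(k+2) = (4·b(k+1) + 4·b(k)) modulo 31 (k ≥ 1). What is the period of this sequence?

30

We have b(1) = 4; b(2) = 12; b(3) = 2; b(4) = 25; b(5) = 15; b(6) = 5; b(7) = 18; b(8) = 30; b(9) = 6; b(10) = 20; b(11) = 11; b(12) = 0; b(13) = 13; b(14) = 21; b(15) = 12; b(16) = 8; b(17) = 18; b(18) = 11; b(19) = 23; b(20) = 12; b(21) = 16; b(22) = 19; b(23) = 16; b(24) = 16; b(25) = 4; b(26) = 18; b(27) = 26; b(28) = 21; b(29) = 2; b(30) = 30; b(31) = 4; b(32) = 12.
The sequence repeats with period 30.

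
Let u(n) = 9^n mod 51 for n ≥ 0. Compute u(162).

30

Computing terms: u(0) = 1,  u(1) = 9,  u(2) = 30,  u(3) = 15,  u(4) = 33,  u(5) = 42,  u(6) = 21,  u(7) = 36,  u(8) = 18,  u(9) = 9.
Since u(9) = u(1) = 9, the sequence is eventually periodic: after a pre-period of length 1 it cycles with period 8.
For n ≥ 1, u(n) depends only on (n - 1) mod 8. (162 - 1) mod 8 = 1, so u(162) = u(2) = 30.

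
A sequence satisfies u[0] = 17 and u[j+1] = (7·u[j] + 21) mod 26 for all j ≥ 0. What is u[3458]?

Listing terms: u[0] = 17,  u[1] = 10,  u[2] = 13,  u[3] = 8,  u[4] = 25,  u[5] = 14,  u[6] = 15,  u[7] = 22,  u[8] = 19,  u[9] = 24,  u[10] = 7,  u[11] = 18,  u[12] = 17.
The sequence repeats with period 12.
So u[3458] = u[0 + ((3458-0) mod 12)] = u[2] = 13.

13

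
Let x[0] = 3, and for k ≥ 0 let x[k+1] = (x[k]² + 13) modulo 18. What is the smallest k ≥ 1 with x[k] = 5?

Computing terms: x[0] = 3, x[1] = 4, x[2] = 11, x[3] = 8, x[4] = 5, x[5] = 2, x[6] = 17, x[7] = 14, x[8] = 11.
Since x[8] = x[2] = 11, the sequence is eventually periodic: after a pre-period of length 2 it cycles with period 6.
The value 5 first appears (with k ≥ 1) at x[4].

4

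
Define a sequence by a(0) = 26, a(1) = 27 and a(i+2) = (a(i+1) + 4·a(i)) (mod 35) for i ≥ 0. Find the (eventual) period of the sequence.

48

Computing terms: a(0) = 26, a(1) = 27, a(2) = 26, a(3) = 29, a(4) = 28, a(5) = 4, a(6) = 11, a(7) = 27, a(8) = 1, a(9) = 4, a(10) = 8, a(11) = 24, a(12) = 21, a(13) = 12, a(14) = 26, a(15) = 4, a(16) = 3, a(17) = 19, a(18) = 31, a(19) = 2, a(20) = 21, a(21) = 29, a(22) = 8, a(23) = 19, a(24) = 16, a(25) = 22, a(26) = 16, a(27) = 34, a(28) = 28, a(29) = 24, a(30) = 31, a(31) = 22, a(32) = 6, a(33) = 24, a(34) = 13, a(35) = 4, a(36) = 21, a(37) = 2, a(38) = 16, a(39) = 24, a(40) = 18, a(41) = 9, a(42) = 11, a(43) = 12, a(44) = 21, a(45) = 34, a(46) = 13, a(47) = 9, a(48) = 26, a(49) = 27.
The sequence repeats with period 48.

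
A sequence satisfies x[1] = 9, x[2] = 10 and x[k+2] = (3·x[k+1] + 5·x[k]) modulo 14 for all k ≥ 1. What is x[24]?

x[1] = 9,  x[2] = 10,  x[3] = 5,  x[4] = 9,  x[5] = 10.
Since (x[4], x[5]) = (x[1], x[2]) = (9, 10) (two consecutive terms determine the rest), the sequence is periodic with period 3.
(24 - 1) mod 3 = 2, so x[24] = x[3] = 5.

5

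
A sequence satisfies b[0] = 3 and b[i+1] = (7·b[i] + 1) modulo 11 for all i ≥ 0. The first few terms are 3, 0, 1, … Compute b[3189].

5

We have b[0] = 3, b[1] = 0, b[2] = 1, b[3] = 8, b[4] = 2, b[5] = 4, b[6] = 7, b[7] = 6, b[8] = 10, b[9] = 5, b[10] = 3.
Since b[10] = b[0] = 3, the sequence is periodic with period 10.
(3189 - 0) mod 10 = 9, so b[3189] = b[9] = 5.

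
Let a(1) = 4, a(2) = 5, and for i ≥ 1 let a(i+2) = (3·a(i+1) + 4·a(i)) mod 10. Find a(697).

5

Computing terms: a(1) = 4,  a(2) = 5,  a(3) = 1,  a(4) = 3,  a(5) = 3,  a(6) = 1,  a(7) = 5,  a(8) = 9,  a(9) = 7,  a(10) = 7,  a(11) = 9,  a(12) = 5,  a(13) = 1.
Since (a(12), a(13)) = (a(2), a(3)) = (5, 1) (two consecutive terms determine the rest), the sequence is eventually periodic: after a pre-period of length 1 it cycles with period 10.
For i ≥ 2, a(i) depends only on (i - 2) mod 10. (697 - 2) mod 10 = 5, so a(697) = a(7) = 5.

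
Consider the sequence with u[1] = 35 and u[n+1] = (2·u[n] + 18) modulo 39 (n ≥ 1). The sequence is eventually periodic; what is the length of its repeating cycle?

Computing terms: u[1] = 35; u[2] = 10; u[3] = 38; u[4] = 16; u[5] = 11; u[6] = 1; u[7] = 20; u[8] = 19; u[9] = 17; u[10] = 13; u[11] = 5; u[12] = 28; u[13] = 35.
Since u[13] = u[1] = 35, the sequence is periodic with period 12.

12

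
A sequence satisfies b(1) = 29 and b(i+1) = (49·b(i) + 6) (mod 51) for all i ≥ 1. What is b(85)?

26

b(1) = 29; b(2) = 50; b(3) = 8; b(4) = 41; b(5) = 26; b(6) = 5; b(7) = 47; b(8) = 14; b(9) = 29.
The sequence repeats with period 8.
So b(85) = b(1 + ((85-1) mod 8)) = b(5) = 26.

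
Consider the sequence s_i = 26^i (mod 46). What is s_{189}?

Computing terms: s_0 = 1,  s_1 = 26,  s_2 = 32,  s_3 = 4,  s_4 = 12,  s_5 = 36,  s_6 = 16,  s_7 = 2,  s_8 = 6,  s_9 = 18,  s_{10} = 8,  s_{11} = 24,  s_{12} = 26.
Since s_{12} = s_1 = 26, the sequence is eventually periodic: after a pre-period of length 1 it cycles with period 11.
For i ≥ 1, s_i depends only on (i - 1) mod 11. (189 - 1) mod 11 = 1, so s_{189} = s_2 = 32.

32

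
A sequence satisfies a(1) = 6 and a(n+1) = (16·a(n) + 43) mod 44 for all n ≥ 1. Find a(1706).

a(1) = 6, a(2) = 7, a(3) = 23, a(4) = 15, a(5) = 19, a(6) = 39, a(7) = 7.
Since a(7) = a(2) = 7, the sequence is eventually periodic: after a pre-period of length 1 it cycles with period 5.
For n ≥ 2, a(n) depends only on (n - 2) mod 5. (1706 - 2) mod 5 = 4, so a(1706) = a(6) = 39.

39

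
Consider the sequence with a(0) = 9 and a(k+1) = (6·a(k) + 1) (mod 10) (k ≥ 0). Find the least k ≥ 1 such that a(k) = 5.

1

a(0) = 9, a(1) = 5, a(2) = 1, a(3) = 7, a(4) = 3, a(5) = 9.
The sequence repeats with period 5.
The value 5 first appears (with k ≥ 1) at a(1).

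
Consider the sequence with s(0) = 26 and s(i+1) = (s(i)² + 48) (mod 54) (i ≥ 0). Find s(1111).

22

Listing terms: s(0) = 26,  s(1) = 22,  s(2) = 46,  s(3) = 4,  s(4) = 10,  s(5) = 40,  s(6) = 28,  s(7) = 22.
Since s(7) = s(1) = 22, the sequence is eventually periodic: after a pre-period of length 1 it cycles with period 6.
For i ≥ 1, s(i) depends only on (i - 1) mod 6. (1111 - 1) mod 6 = 0, so s(1111) = s(1) = 22.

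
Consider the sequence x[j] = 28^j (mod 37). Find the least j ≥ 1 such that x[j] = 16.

16

x[0] = 1; x[1] = 28; x[2] = 7; x[3] = 11; x[4] = 12; x[5] = 3; x[6] = 10; x[7] = 21; x[8] = 33; x[9] = 36; x[10] = 9; x[11] = 30; x[12] = 26; x[13] = 25; x[14] = 34; x[15] = 27; x[16] = 16; x[17] = 4; x[18] = 1.
The sequence repeats with period 18.
The value 16 first appears (with j ≥ 1) at x[16].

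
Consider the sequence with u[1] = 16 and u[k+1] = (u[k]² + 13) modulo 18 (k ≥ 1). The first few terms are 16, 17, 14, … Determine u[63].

We have u[1] = 16,  u[2] = 17,  u[3] = 14,  u[4] = 11,  u[5] = 8,  u[6] = 5,  u[7] = 2,  u[8] = 17.
Since u[8] = u[2] = 17, the sequence is eventually periodic: after a pre-period of length 1 it cycles with period 6.
For k ≥ 2, u[k] depends only on (k - 2) mod 6. (63 - 2) mod 6 = 1, so u[63] = u[3] = 14.

14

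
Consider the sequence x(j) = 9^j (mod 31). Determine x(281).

14

We have x(0) = 1,  x(1) = 9,  x(2) = 19,  x(3) = 16,  x(4) = 20,  x(5) = 25,  x(6) = 8,  x(7) = 10,  x(8) = 28,  x(9) = 4,  x(10) = 5,  x(11) = 14,  x(12) = 2,  x(13) = 18,  x(14) = 7,  x(15) = 1.
The sequence repeats with period 15.
So x(281) = x(0 + ((281-0) mod 15)) = x(11) = 14.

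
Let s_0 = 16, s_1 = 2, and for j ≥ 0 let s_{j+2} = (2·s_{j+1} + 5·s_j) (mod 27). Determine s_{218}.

s_0 = 16; s_1 = 2; s_2 = 3; s_3 = 16; s_4 = 20; s_5 = 12; s_6 = 16; s_7 = 11; s_8 = 21; s_9 = 16; s_{10} = 2.
The sequence repeats with period 9.
(218 - 0) mod 9 = 2, so s_{218} = s_2 = 3.

3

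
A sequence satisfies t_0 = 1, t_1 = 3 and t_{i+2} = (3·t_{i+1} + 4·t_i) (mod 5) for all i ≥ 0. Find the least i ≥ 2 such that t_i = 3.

2

We have t_0 = 1, t_1 = 3, t_2 = 3, t_3 = 1, t_4 = 0, t_5 = 4, t_6 = 2, t_7 = 2, t_8 = 4, t_9 = 0, t_{10} = 1, t_{11} = 3.
The sequence repeats with period 10.
The value 3 first appears (with i ≥ 2) at t_2.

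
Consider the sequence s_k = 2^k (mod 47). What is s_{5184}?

42

s_1 = 2, s_2 = 4, s_3 = 8, s_4 = 16, s_5 = 32, s_6 = 17, s_7 = 34, s_8 = 21, s_9 = 42, s_{10} = 37, s_{11} = 27, s_{12} = 7, s_{13} = 14, s_{14} = 28, s_{15} = 9, s_{16} = 18, s_{17} = 36, s_{18} = 25, s_{19} = 3, s_{20} = 6, s_{21} = 12, s_{22} = 24, s_{23} = 1, s_{24} = 2.
The sequence repeats with period 23.
(5184 - 1) mod 23 = 8, so s_{5184} = s_9 = 42.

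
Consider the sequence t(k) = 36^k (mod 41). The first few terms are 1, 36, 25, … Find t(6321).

36

t(0) = 1, t(1) = 36, t(2) = 25, t(3) = 39, t(4) = 10, t(5) = 32, t(6) = 4, t(7) = 21, t(8) = 18, t(9) = 33, t(10) = 40, t(11) = 5, t(12) = 16, t(13) = 2, t(14) = 31, t(15) = 9, t(16) = 37, t(17) = 20, t(18) = 23, t(19) = 8, t(20) = 1.
Since t(20) = t(0) = 1, the sequence is periodic with period 20.
(6321 - 0) mod 20 = 1, so t(6321) = t(1) = 36.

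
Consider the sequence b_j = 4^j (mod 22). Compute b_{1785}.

b_0 = 1; b_1 = 4; b_2 = 16; b_3 = 20; b_4 = 14; b_5 = 12; b_6 = 4.
Since b_6 = b_1 = 4, the sequence is eventually periodic: after a pre-period of length 1 it cycles with period 5.
For j ≥ 1, b_j depends only on (j - 1) mod 5. (1785 - 1) mod 5 = 4, so b_{1785} = b_5 = 12.

12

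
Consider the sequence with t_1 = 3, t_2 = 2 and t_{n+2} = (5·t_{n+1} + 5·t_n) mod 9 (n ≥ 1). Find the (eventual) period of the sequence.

Computing terms: t_1 = 3, t_2 = 2, t_3 = 7, t_4 = 0, t_5 = 8, t_6 = 4, t_7 = 6, t_8 = 5, t_9 = 1, t_{10} = 3, t_{11} = 2.
The sequence repeats with period 9.

9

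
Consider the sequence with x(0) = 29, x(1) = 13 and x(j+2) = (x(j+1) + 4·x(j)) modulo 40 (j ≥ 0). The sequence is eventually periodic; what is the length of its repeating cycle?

6

Computing terms: x(0) = 29; x(1) = 13; x(2) = 9; x(3) = 21; x(4) = 17; x(5) = 21; x(6) = 9; x(7) = 13; x(8) = 9.
Since (x(7), x(8)) = (x(1), x(2)) = (13, 9) (two consecutive terms determine the rest), the sequence is eventually periodic: after a pre-period of length 1 it cycles with period 6.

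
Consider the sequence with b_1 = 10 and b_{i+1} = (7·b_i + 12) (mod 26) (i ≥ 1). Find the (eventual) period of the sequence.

b_1 = 10, b_2 = 4, b_3 = 14, b_4 = 6, b_5 = 2, b_6 = 0, b_7 = 12, b_8 = 18, b_9 = 8, b_{10} = 16, b_{11} = 20, b_{12} = 22, b_{13} = 10.
The sequence repeats with period 12.

12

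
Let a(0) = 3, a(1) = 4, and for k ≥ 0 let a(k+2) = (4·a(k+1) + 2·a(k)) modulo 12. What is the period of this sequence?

6

a(0) = 3, a(1) = 4, a(2) = 10, a(3) = 0, a(4) = 8, a(5) = 8, a(6) = 0, a(7) = 4, a(8) = 4, a(9) = 0, a(10) = 8.
Since (a(9), a(10)) = (a(3), a(4)) = (0, 8) (two consecutive terms determine the rest), the sequence is eventually periodic: after a pre-period of length 3 it cycles with period 6.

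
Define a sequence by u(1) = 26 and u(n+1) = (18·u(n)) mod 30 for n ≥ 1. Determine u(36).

Listing terms: u(1) = 26; u(2) = 18; u(3) = 24; u(4) = 12; u(5) = 6; u(6) = 18.
Since u(6) = u(2) = 18, the sequence is eventually periodic: after a pre-period of length 1 it cycles with period 4.
For n ≥ 2, u(n) depends only on (n - 2) mod 4. (36 - 2) mod 4 = 2, so u(36) = u(4) = 12.

12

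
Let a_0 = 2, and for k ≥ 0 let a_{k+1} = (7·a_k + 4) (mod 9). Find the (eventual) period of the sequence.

9

a_0 = 2,  a_1 = 0,  a_2 = 4,  a_3 = 5,  a_4 = 3,  a_5 = 7,  a_6 = 8,  a_7 = 6,  a_8 = 1,  a_9 = 2.
The sequence repeats with period 9.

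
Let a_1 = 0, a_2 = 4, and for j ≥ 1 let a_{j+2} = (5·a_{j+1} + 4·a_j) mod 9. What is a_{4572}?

Listing terms: a_1 = 0, a_2 = 4, a_3 = 2, a_4 = 8, a_5 = 3, a_6 = 2, a_7 = 4, a_8 = 1, a_9 = 3, a_{10} = 1, a_{11} = 8, a_{12} = 8, a_{13} = 0, a_{14} = 5, a_{15} = 7, a_{16} = 1, a_{17} = 6, a_{18} = 7, a_{19} = 5, a_{20} = 8, a_{21} = 6, a_{22} = 8, a_{23} = 1, a_{24} = 1, a_{25} = 0, a_{26} = 4.
The sequence repeats with period 24.
So a_{4572} = a_{1 + ((4572-1) mod 24)} = a_{12} = 8.

8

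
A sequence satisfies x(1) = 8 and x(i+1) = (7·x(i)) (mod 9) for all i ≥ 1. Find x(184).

We have x(1) = 8, x(2) = 2, x(3) = 5, x(4) = 8.
Since x(4) = x(1) = 8, the sequence is periodic with period 3.
(184 - 1) mod 3 = 0, so x(184) = x(1) = 8.

8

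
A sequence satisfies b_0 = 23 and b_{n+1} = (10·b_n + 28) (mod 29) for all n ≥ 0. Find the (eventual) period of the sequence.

Computing terms: b_0 = 23,  b_1 = 26,  b_2 = 27,  b_3 = 8,  b_4 = 21,  b_5 = 6,  b_6 = 1,  b_7 = 9,  b_8 = 2,  b_9 = 19,  b_{10} = 15,  b_{11} = 4,  b_{12} = 10,  b_{13} = 12,  b_{14} = 3,  b_{15} = 0,  b_{16} = 28,  b_{17} = 18,  b_{18} = 5,  b_{19} = 20,  b_{20} = 25,  b_{21} = 17,  b_{22} = 24,  b_{23} = 7,  b_{24} = 11,  b_{25} = 22,  b_{26} = 16,  b_{27} = 14,  b_{28} = 23.
The sequence repeats with period 28.

28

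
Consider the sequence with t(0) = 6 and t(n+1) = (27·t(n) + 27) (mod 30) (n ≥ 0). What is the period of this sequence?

4

We have t(0) = 6; t(1) = 9; t(2) = 0; t(3) = 27; t(4) = 6.
Since t(4) = t(0) = 6, the sequence is periodic with period 4.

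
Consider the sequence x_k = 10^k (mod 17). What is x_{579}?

14

Listing terms: x_1 = 10, x_2 = 15, x_3 = 14, x_4 = 4, x_5 = 6, x_6 = 9, x_7 = 5, x_8 = 16, x_9 = 7, x_{10} = 2, x_{11} = 3, x_{12} = 13, x_{13} = 11, x_{14} = 8, x_{15} = 12, x_{16} = 1, x_{17} = 10.
The sequence repeats with period 16.
So x_{579} = x_{1 + ((579-1) mod 16)} = x_3 = 14.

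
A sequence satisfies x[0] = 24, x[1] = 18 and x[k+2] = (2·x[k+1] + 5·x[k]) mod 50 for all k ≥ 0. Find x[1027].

42

Computing terms: x[0] = 24, x[1] = 18, x[2] = 6, x[3] = 2, x[4] = 34, x[5] = 28, x[6] = 26, x[7] = 42, x[8] = 14, x[9] = 38, x[10] = 46, x[11] = 32, x[12] = 44, x[13] = 48, x[14] = 16, x[15] = 22, x[16] = 24, x[17] = 8, x[18] = 36, x[19] = 12, x[20] = 4, x[21] = 18, x[22] = 6.
Since (x[21], x[22]) = (x[1], x[2]) = (18, 6) (two consecutive terms determine the rest), the sequence is eventually periodic: after a pre-period of length 1 it cycles with period 20.
For k ≥ 1, x[k] depends only on (k - 1) mod 20. (1027 - 1) mod 20 = 6, so x[1027] = x[7] = 42.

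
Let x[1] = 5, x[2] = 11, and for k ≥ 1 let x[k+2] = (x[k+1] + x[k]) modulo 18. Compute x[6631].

Listing terms: x[1] = 5; x[2] = 11; x[3] = 16; x[4] = 9; x[5] = 7; x[6] = 16; x[7] = 5; x[8] = 3; x[9] = 8; x[10] = 11; x[11] = 1; x[12] = 12; x[13] = 13; x[14] = 7; x[15] = 2; x[16] = 9; x[17] = 11; x[18] = 2; x[19] = 13; x[20] = 15; x[21] = 10; x[22] = 7; x[23] = 17; x[24] = 6; x[25] = 5; x[26] = 11.
Since (x[25], x[26]) = (x[1], x[2]) = (5, 11) (two consecutive terms determine the rest), the sequence is periodic with period 24.
(6631 - 1) mod 24 = 6, so x[6631] = x[7] = 5.

5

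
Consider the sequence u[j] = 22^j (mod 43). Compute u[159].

u[1] = 22, u[2] = 11, u[3] = 27, u[4] = 35, u[5] = 39, u[6] = 41, u[7] = 42, u[8] = 21, u[9] = 32, u[10] = 16, u[11] = 8, u[12] = 4, u[13] = 2, u[14] = 1, u[15] = 22.
Since u[15] = u[1] = 22, the sequence is periodic with period 14.
So u[159] = u[1 + ((159-1) mod 14)] = u[5] = 39.

39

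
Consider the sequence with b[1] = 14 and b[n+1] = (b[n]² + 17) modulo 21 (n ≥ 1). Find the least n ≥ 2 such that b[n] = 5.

b[1] = 14; b[2] = 3; b[3] = 5; b[4] = 0; b[5] = 17; b[6] = 12; b[7] = 14.
Since b[7] = b[1] = 14, the sequence is periodic with period 6.
The value 5 first appears (with n ≥ 2) at b[3].

3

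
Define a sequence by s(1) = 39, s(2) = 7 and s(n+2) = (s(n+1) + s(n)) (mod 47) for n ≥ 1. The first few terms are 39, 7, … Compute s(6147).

46

Computing terms: s(1) = 39,  s(2) = 7,  s(3) = 46,  s(4) = 6,  s(5) = 5,  s(6) = 11,  s(7) = 16,  s(8) = 27,  s(9) = 43,  s(10) = 23,  s(11) = 19,  s(12) = 42,  s(13) = 14,  s(14) = 9,  s(15) = 23,  s(16) = 32,  s(17) = 8,  s(18) = 40,  s(19) = 1,  s(20) = 41,  s(21) = 42,  s(22) = 36,  s(23) = 31,  s(24) = 20,  s(25) = 4,  s(26) = 24,  s(27) = 28,  s(28) = 5,  s(29) = 33,  s(30) = 38,  s(31) = 24,  s(32) = 15,  s(33) = 39,  s(34) = 7.
The sequence repeats with period 32.
(6147 - 1) mod 32 = 2, so s(6147) = s(3) = 46.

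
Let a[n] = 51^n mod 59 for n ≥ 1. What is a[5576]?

Computing terms: a[1] = 51; a[2] = 5; a[3] = 19; a[4] = 25; a[5] = 36; a[6] = 7; a[7] = 3; a[8] = 35; a[9] = 15; a[10] = 57; a[11] = 16; a[12] = 49; a[13] = 21; a[14] = 9; a[15] = 46; a[16] = 45; a[17] = 53; a[18] = 48; a[19] = 29; a[20] = 4; a[21] = 27; a[22] = 20; a[23] = 17; a[24] = 41; a[25] = 26; a[26] = 28; a[27] = 12; a[28] = 22; a[29] = 1; a[30] = 51.
The sequence repeats with period 29.
So a[5576] = a[1 + ((5576-1) mod 29)] = a[8] = 35.

35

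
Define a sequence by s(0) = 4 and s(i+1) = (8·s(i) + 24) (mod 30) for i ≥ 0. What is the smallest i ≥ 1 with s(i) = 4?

4

s(0) = 4, s(1) = 26, s(2) = 22, s(3) = 20, s(4) = 4.
The sequence repeats with period 4.
The value 4 next appears (with i ≥ 1) at s(4).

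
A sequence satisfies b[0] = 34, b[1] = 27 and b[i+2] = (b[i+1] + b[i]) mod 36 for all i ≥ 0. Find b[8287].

We have b[0] = 34, b[1] = 27, b[2] = 25, b[3] = 16, b[4] = 5, b[5] = 21, b[6] = 26, b[7] = 11, b[8] = 1, b[9] = 12, b[10] = 13, b[11] = 25, b[12] = 2, b[13] = 27, b[14] = 29, b[15] = 20, b[16] = 13, b[17] = 33, b[18] = 10, b[19] = 7, b[20] = 17, b[21] = 24, b[22] = 5, b[23] = 29, b[24] = 34, b[25] = 27.
The sequence repeats with period 24.
So b[8287] = b[0 + ((8287-0) mod 24)] = b[7] = 11.

11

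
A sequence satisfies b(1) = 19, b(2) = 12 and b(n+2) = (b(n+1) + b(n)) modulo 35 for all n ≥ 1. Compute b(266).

2

Listing terms: b(1) = 19; b(2) = 12; b(3) = 31; b(4) = 8; b(5) = 4; b(6) = 12; b(7) = 16; b(8) = 28; b(9) = 9; b(10) = 2; b(11) = 11; b(12) = 13; b(13) = 24; b(14) = 2; b(15) = 26; b(16) = 28; b(17) = 19; b(18) = 12.
Since (b(17), b(18)) = (b(1), b(2)) = (19, 12) (two consecutive terms determine the rest), the sequence is periodic with period 16.
So b(266) = b(1 + ((266-1) mod 16)) = b(10) = 2.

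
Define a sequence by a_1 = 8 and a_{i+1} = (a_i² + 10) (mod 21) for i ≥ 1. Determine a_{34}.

14

We have a_1 = 8, a_2 = 11, a_3 = 5, a_4 = 14, a_5 = 17, a_6 = 5.
Since a_6 = a_3 = 5, the sequence is eventually periodic: after a pre-period of length 2 it cycles with period 3.
For i ≥ 3, a_i depends only on (i - 3) mod 3. (34 - 3) mod 3 = 1, so a_{34} = a_4 = 14.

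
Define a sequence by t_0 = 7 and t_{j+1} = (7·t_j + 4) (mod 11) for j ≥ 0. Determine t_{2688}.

6

Computing terms: t_0 = 7,  t_1 = 9,  t_2 = 1,  t_3 = 0,  t_4 = 4,  t_5 = 10,  t_6 = 8,  t_7 = 5,  t_8 = 6,  t_9 = 2,  t_{10} = 7.
Since t_{10} = t_0 = 7, the sequence is periodic with period 10.
(2688 - 0) mod 10 = 8, so t_{2688} = t_8 = 6.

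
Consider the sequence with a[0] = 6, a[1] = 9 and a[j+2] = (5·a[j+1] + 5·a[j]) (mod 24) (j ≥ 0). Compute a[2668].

Computing terms: a[0] = 6,  a[1] = 9,  a[2] = 3,  a[3] = 12,  a[4] = 3,  a[5] = 3,  a[6] = 6,  a[7] = 21,  a[8] = 15,  a[9] = 12,  a[10] = 15,  a[11] = 15,  a[12] = 6,  a[13] = 9.
The sequence repeats with period 12.
So a[2668] = a[0 + ((2668-0) mod 12)] = a[4] = 3.

3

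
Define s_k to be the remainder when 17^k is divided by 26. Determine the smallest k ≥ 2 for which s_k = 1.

Computing terms: s_1 = 17; s_2 = 3; s_3 = 25; s_4 = 9; s_5 = 23; s_6 = 1; s_7 = 17.
Since s_7 = s_1 = 17, the sequence is periodic with period 6.
The value 1 first appears (with k ≥ 2) at s_6.

6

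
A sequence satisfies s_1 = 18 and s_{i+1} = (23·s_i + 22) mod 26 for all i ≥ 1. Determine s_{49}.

18

Computing terms: s_1 = 18; s_2 = 20; s_3 = 14; s_4 = 6; s_5 = 4; s_6 = 10; s_7 = 18.
Since s_7 = s_1 = 18, the sequence is periodic with period 6.
(49 - 1) mod 6 = 0, so s_{49} = s_1 = 18.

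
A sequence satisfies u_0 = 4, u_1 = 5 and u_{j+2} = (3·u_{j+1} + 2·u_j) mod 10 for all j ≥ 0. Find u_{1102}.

Computing terms: u_0 = 4; u_1 = 5; u_2 = 3; u_3 = 9; u_4 = 3; u_5 = 7; u_6 = 7; u_7 = 5; u_8 = 9; u_9 = 7; u_{10} = 9; u_{11} = 1; u_{12} = 1; u_{13} = 5; u_{14} = 7; u_{15} = 1; u_{16} = 7; u_{17} = 3; u_{18} = 3; u_{19} = 5; u_{20} = 1; u_{21} = 3; u_{22} = 1; u_{23} = 9; u_{24} = 9; u_{25} = 5; u_{26} = 3.
Since (u_{25}, u_{26}) = (u_1, u_2) = (5, 3) (two consecutive terms determine the rest), the sequence is eventually periodic: after a pre-period of length 1 it cycles with period 24.
For j ≥ 1, u_j depends only on (j - 1) mod 24. (1102 - 1) mod 24 = 21, so u_{1102} = u_{22} = 1.

1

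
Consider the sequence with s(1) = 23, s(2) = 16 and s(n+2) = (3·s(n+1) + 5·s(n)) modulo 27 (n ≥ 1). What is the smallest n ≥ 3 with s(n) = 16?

6

s(1) = 23, s(2) = 16, s(3) = 1, s(4) = 2, s(5) = 11, s(6) = 16, s(7) = 22, s(8) = 11, s(9) = 8, s(10) = 25, s(11) = 7, s(12) = 11, s(13) = 14, s(14) = 16, s(15) = 10, s(16) = 2, s(17) = 2, s(18) = 16, s(19) = 4, s(20) = 11, s(21) = 26, s(22) = 25, s(23) = 16, s(24) = 11, s(25) = 5, s(26) = 16, s(27) = 19, s(28) = 2, s(29) = 20, s(30) = 16, s(31) = 13, s(32) = 11, s(33) = 17, s(34) = 25, s(35) = 25, s(36) = 11, s(37) = 23, s(38) = 16.
The sequence repeats with period 36.
The value 16 first appears (with n ≥ 3) at s(6).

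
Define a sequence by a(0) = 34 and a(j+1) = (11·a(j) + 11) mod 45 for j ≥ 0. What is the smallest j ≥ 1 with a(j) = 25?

1

Computing terms: a(0) = 34; a(1) = 25; a(2) = 16; a(3) = 7; a(4) = 43; a(5) = 34.
Since a(5) = a(0) = 34, the sequence is periodic with period 5.
The value 25 first appears (with j ≥ 1) at a(1).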